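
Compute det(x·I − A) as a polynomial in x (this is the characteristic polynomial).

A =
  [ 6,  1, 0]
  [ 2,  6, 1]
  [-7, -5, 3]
x^3 - 15*x^2 + 75*x - 125

Expanding det(x·I − A) (e.g. by cofactor expansion or by noting that A is similar to its Jordan form J, which has the same characteristic polynomial as A) gives
  χ_A(x) = x^3 - 15*x^2 + 75*x - 125
which factors as (x - 5)^3. The eigenvalues (with algebraic multiplicities) are λ = 5 with multiplicity 3.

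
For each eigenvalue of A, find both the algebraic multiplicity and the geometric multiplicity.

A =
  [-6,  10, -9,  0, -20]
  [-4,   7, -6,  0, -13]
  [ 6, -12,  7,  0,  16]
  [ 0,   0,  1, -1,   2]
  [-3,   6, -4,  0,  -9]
λ = -1: alg = 4, geom = 2; λ = 2: alg = 1, geom = 1

Step 1 — factor the characteristic polynomial to read off the algebraic multiplicities:
  χ_A(x) = (x - 2)*(x + 1)^4

Step 2 — compute geometric multiplicities via the rank-nullity identity g(λ) = n − rank(A − λI):
  rank(A − (-1)·I) = 3, so dim ker(A − (-1)·I) = n − 3 = 2
  rank(A − (2)·I) = 4, so dim ker(A − (2)·I) = n − 4 = 1

Summary:
  λ = -1: algebraic multiplicity = 4, geometric multiplicity = 2
  λ = 2: algebraic multiplicity = 1, geometric multiplicity = 1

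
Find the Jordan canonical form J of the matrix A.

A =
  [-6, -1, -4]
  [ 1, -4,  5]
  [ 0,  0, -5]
J_3(-5)

The characteristic polynomial is
  det(x·I − A) = x^3 + 15*x^2 + 75*x + 125 = (x + 5)^3

Eigenvalues and multiplicities (the geometric multiplicity of λ is n − rank(A − λI), which equals the number of Jordan blocks for λ):
  λ = -5: algebraic multiplicity = 3, geometric multiplicity = 1

Determining the block sizes for each eigenvalue:
  λ = -5: one block (gm = 1), so the single block has size am = 3 → block sizes [3]

Assembling the blocks gives a Jordan form
J =
  [-5,  1,  0]
  [ 0, -5,  1]
  [ 0,  0, -5]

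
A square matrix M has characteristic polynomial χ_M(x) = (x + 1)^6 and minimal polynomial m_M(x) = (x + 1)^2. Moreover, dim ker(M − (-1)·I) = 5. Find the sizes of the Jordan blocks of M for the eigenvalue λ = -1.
Block sizes for λ = -1: [2, 1, 1, 1, 1]

Step 1 — from the characteristic polynomial, algebraic multiplicity of λ = -1 is 6. From dim ker(M − (-1)·I) = 5, there are exactly 5 Jordan blocks for λ = -1.
Step 2 — from the minimal polynomial, the factor (x + 1)^2 tells us the largest block for λ = -1 has size 2.
Step 3 — with total size 6, 5 blocks, and largest block 2, the block sizes (in nonincreasing order) are [2, 1, 1, 1, 1].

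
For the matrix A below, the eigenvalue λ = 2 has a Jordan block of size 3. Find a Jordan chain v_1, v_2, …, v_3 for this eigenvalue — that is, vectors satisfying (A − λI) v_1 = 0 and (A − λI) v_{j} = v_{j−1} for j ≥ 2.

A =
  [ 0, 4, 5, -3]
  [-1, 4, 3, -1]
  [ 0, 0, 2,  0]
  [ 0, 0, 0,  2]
A Jordan chain for λ = 2 of length 3:
v_1 = (2, 1, 0, 0)ᵀ
v_2 = (5, 3, 0, 0)ᵀ
v_3 = (0, 0, 1, 0)ᵀ

Let N = A − (2)·I. We want v_3 with N^3 v_3 = 0 but N^2 v_3 ≠ 0; then v_{j-1} := N · v_j for j = 3, …, 2.

Pick v_3 = (0, 0, 1, 0)ᵀ.
Then v_2 = N · v_3 = (5, 3, 0, 0)ᵀ.
Then v_1 = N · v_2 = (2, 1, 0, 0)ᵀ.

Sanity check: (A − (2)·I) v_1 = (0, 0, 0, 0)ᵀ = 0. ✓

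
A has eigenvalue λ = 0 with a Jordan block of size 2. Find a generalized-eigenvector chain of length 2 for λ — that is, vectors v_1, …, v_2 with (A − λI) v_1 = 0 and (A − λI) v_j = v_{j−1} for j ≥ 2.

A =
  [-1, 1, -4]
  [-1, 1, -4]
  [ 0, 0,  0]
A Jordan chain for λ = 0 of length 2:
v_1 = (-1, -1, 0)ᵀ
v_2 = (1, 0, 0)ᵀ

Let N = A − (0)·I. We want v_2 with N^2 v_2 = 0 but N^1 v_2 ≠ 0; then v_{j-1} := N · v_j for j = 2, …, 2.

Pick v_2 = (1, 0, 0)ᵀ.
Then v_1 = N · v_2 = (-1, -1, 0)ᵀ.

Sanity check: (A − (0)·I) v_1 = (0, 0, 0)ᵀ = 0. ✓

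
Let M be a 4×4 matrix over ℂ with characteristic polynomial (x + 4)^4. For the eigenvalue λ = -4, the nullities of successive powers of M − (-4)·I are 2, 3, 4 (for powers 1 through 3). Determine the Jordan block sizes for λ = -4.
Block sizes for λ = -4: [3, 1]

From the dimensions of kernels of powers, the number of Jordan blocks of size at least j is d_j − d_{j−1} where d_j = dim ker(N^j) (with d_0 = 0). Computing the differences gives [2, 1, 1].
The number of blocks of size exactly k is (#blocks of size ≥ k) − (#blocks of size ≥ k + 1), so the partition is: 1 block(s) of size 1, 1 block(s) of size 3.
In nonincreasing order the block sizes are [3, 1].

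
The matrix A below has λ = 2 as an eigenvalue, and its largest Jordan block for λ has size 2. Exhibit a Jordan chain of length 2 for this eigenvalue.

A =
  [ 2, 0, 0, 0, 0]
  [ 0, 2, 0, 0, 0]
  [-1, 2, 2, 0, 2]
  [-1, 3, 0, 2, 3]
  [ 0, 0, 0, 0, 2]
A Jordan chain for λ = 2 of length 2:
v_1 = (0, 0, -1, -1, 0)ᵀ
v_2 = (1, 0, 0, 0, 0)ᵀ

Let N = A − (2)·I. We want v_2 with N^2 v_2 = 0 but N^1 v_2 ≠ 0; then v_{j-1} := N · v_j for j = 2, …, 2.

Pick v_2 = (1, 0, 0, 0, 0)ᵀ.
Then v_1 = N · v_2 = (0, 0, -1, -1, 0)ᵀ.

Sanity check: (A − (2)·I) v_1 = (0, 0, 0, 0, 0)ᵀ = 0. ✓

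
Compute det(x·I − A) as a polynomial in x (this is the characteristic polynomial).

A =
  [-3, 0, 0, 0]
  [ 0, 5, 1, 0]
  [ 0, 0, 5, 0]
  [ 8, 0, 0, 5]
x^4 - 12*x^3 + 30*x^2 + 100*x - 375

Expanding det(x·I − A) (e.g. by cofactor expansion or by noting that A is similar to its Jordan form J, which has the same characteristic polynomial as A) gives
  χ_A(x) = x^4 - 12*x^3 + 30*x^2 + 100*x - 375
which factors as (x - 5)^3*(x + 3). The eigenvalues (with algebraic multiplicities) are λ = -3 with multiplicity 1, λ = 5 with multiplicity 3.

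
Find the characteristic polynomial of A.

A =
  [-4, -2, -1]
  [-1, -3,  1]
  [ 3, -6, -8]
x^3 + 15*x^2 + 75*x + 125

Expanding det(x·I − A) (e.g. by cofactor expansion or by noting that A is similar to its Jordan form J, which has the same characteristic polynomial as A) gives
  χ_A(x) = x^3 + 15*x^2 + 75*x + 125
which factors as (x + 5)^3. The eigenvalues (with algebraic multiplicities) are λ = -5 with multiplicity 3.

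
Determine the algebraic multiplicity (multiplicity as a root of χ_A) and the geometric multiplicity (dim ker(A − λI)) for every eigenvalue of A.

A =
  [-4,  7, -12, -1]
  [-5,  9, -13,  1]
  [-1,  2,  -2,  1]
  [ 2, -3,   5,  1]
λ = 1: alg = 4, geom = 2

Step 1 — factor the characteristic polynomial to read off the algebraic multiplicities:
  χ_A(x) = (x - 1)^4

Step 2 — compute geometric multiplicities via the rank-nullity identity g(λ) = n − rank(A − λI):
  rank(A − (1)·I) = 2, so dim ker(A − (1)·I) = n − 2 = 2

Summary:
  λ = 1: algebraic multiplicity = 4, geometric multiplicity = 2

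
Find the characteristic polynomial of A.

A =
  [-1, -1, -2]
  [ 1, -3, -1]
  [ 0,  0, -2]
x^3 + 6*x^2 + 12*x + 8

Expanding det(x·I − A) (e.g. by cofactor expansion or by noting that A is similar to its Jordan form J, which has the same characteristic polynomial as A) gives
  χ_A(x) = x^3 + 6*x^2 + 12*x + 8
which factors as (x + 2)^3. The eigenvalues (with algebraic multiplicities) are λ = -2 with multiplicity 3.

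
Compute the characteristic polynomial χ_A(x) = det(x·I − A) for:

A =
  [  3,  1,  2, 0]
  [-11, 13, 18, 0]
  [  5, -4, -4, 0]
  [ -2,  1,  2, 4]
x^4 - 16*x^3 + 96*x^2 - 256*x + 256

Expanding det(x·I − A) (e.g. by cofactor expansion or by noting that A is similar to its Jordan form J, which has the same characteristic polynomial as A) gives
  χ_A(x) = x^4 - 16*x^3 + 96*x^2 - 256*x + 256
which factors as (x - 4)^4. The eigenvalues (with algebraic multiplicities) are λ = 4 with multiplicity 4.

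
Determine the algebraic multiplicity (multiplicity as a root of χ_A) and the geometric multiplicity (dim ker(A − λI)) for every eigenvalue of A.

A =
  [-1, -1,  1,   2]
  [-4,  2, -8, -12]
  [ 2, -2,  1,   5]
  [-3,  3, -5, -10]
λ = -2: alg = 4, geom = 2

Step 1 — factor the characteristic polynomial to read off the algebraic multiplicities:
  χ_A(x) = (x + 2)^4

Step 2 — compute geometric multiplicities via the rank-nullity identity g(λ) = n − rank(A − λI):
  rank(A − (-2)·I) = 2, so dim ker(A − (-2)·I) = n − 2 = 2

Summary:
  λ = -2: algebraic multiplicity = 4, geometric multiplicity = 2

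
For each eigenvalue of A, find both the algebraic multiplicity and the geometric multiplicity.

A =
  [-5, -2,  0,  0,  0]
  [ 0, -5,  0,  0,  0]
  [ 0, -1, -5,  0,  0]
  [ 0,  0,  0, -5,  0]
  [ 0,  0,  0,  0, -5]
λ = -5: alg = 5, geom = 4

Step 1 — factor the characteristic polynomial to read off the algebraic multiplicities:
  χ_A(x) = (x + 5)^5

Step 2 — compute geometric multiplicities via the rank-nullity identity g(λ) = n − rank(A − λI):
  rank(A − (-5)·I) = 1, so dim ker(A − (-5)·I) = n − 1 = 4

Summary:
  λ = -5: algebraic multiplicity = 5, geometric multiplicity = 4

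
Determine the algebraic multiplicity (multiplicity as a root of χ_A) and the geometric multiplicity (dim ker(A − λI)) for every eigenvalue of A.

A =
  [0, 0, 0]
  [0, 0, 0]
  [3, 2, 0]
λ = 0: alg = 3, geom = 2

Step 1 — factor the characteristic polynomial to read off the algebraic multiplicities:
  χ_A(x) = x^3

Step 2 — compute geometric multiplicities via the rank-nullity identity g(λ) = n − rank(A − λI):
  rank(A − (0)·I) = 1, so dim ker(A − (0)·I) = n − 1 = 2

Summary:
  λ = 0: algebraic multiplicity = 3, geometric multiplicity = 2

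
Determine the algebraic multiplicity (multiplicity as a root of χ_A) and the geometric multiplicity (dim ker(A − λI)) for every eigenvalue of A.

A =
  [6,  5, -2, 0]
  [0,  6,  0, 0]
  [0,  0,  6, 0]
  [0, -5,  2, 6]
λ = 6: alg = 4, geom = 3

Step 1 — factor the characteristic polynomial to read off the algebraic multiplicities:
  χ_A(x) = (x - 6)^4

Step 2 — compute geometric multiplicities via the rank-nullity identity g(λ) = n − rank(A − λI):
  rank(A − (6)·I) = 1, so dim ker(A − (6)·I) = n − 1 = 3

Summary:
  λ = 6: algebraic multiplicity = 4, geometric multiplicity = 3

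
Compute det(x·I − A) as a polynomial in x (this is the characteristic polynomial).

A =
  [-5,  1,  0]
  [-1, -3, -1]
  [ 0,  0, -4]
x^3 + 12*x^2 + 48*x + 64

Expanding det(x·I − A) (e.g. by cofactor expansion or by noting that A is similar to its Jordan form J, which has the same characteristic polynomial as A) gives
  χ_A(x) = x^3 + 12*x^2 + 48*x + 64
which factors as (x + 4)^3. The eigenvalues (with algebraic multiplicities) are λ = -4 with multiplicity 3.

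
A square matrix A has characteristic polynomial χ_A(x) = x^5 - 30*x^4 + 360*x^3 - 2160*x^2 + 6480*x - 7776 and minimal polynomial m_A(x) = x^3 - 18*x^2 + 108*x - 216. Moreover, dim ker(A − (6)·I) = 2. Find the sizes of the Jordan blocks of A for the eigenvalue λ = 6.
Block sizes for λ = 6: [3, 2]

Step 1 — from the characteristic polynomial, algebraic multiplicity of λ = 6 is 5. From dim ker(A − (6)·I) = 2, there are exactly 2 Jordan blocks for λ = 6.
Step 2 — from the minimal polynomial, the factor (x − 6)^3 tells us the largest block for λ = 6 has size 3.
Step 3 — with total size 5, 2 blocks, and largest block 3, the block sizes (in nonincreasing order) are [3, 2].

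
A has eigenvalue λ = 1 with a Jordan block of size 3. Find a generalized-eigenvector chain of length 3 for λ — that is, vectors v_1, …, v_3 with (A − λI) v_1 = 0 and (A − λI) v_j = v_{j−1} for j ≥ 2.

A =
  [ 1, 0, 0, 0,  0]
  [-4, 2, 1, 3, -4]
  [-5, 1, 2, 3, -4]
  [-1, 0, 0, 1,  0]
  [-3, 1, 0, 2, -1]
A Jordan chain for λ = 1 of length 3:
v_1 = (0, -2, -2, 0, -1)ᵀ
v_2 = (0, 1, 1, 0, 1)ᵀ
v_3 = (0, 1, 0, 0, 0)ᵀ

Let N = A − (1)·I. We want v_3 with N^3 v_3 = 0 but N^2 v_3 ≠ 0; then v_{j-1} := N · v_j for j = 3, …, 2.

Pick v_3 = (0, 1, 0, 0, 0)ᵀ.
Then v_2 = N · v_3 = (0, 1, 1, 0, 1)ᵀ.
Then v_1 = N · v_2 = (0, -2, -2, 0, -1)ᵀ.

Sanity check: (A − (1)·I) v_1 = (0, 0, 0, 0, 0)ᵀ = 0. ✓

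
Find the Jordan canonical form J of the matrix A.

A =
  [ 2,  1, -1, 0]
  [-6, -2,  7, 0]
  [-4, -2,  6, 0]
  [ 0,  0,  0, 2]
J_3(2) ⊕ J_1(2)

The characteristic polynomial is
  det(x·I − A) = x^4 - 8*x^3 + 24*x^2 - 32*x + 16 = (x - 2)^4

Eigenvalues and multiplicities (the geometric multiplicity of λ is n − rank(A − λI), which equals the number of Jordan blocks for λ):
  λ = 2: algebraic multiplicity = 4, geometric multiplicity = 2

Determining the block sizes for each eigenvalue:
  λ = 2: with am = 4 and gm = 2, the partition is not yet determined (e.g. several partitions of 4 into 2 parts exist). Let N = A − (2)·I. Computing rank(N^1) = 2, rank(N^2) = 1, rank(N^3) = 0; the number of blocks of size ≥ j is rank(N^{j−1}) − rank(N^j), giving [2, 1, 1]. So we have 1 block(s) of size 3, 1 block(s) of size 1 → block sizes [3, 1]

Assembling the blocks gives a Jordan form
J =
  [2, 1, 0, 0]
  [0, 2, 1, 0]
  [0, 0, 2, 0]
  [0, 0, 0, 2]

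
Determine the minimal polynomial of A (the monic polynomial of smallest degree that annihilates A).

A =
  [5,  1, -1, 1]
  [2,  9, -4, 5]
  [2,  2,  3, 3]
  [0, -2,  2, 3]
x^2 - 10*x + 25

The characteristic polynomial is χ_A(x) = (x - 5)^4, so the eigenvalues are known. The minimal polynomial is
  m_A(x) = Π_λ (x − λ)^{k_λ}
where k_λ is the size of the *largest* Jordan block for λ (equivalently, the smallest k with (A − λI)^k v = 0 for every generalised eigenvector v of λ).

  λ = 5: largest Jordan block has size 2, contributing (x − 5)^2

So m_A(x) = (x - 5)^2 = x^2 - 10*x + 25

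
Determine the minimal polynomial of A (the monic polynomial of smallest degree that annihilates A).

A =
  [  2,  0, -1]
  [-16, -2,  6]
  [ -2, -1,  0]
x^3

The characteristic polynomial is χ_A(x) = x^3, so the eigenvalues are known. The minimal polynomial is
  m_A(x) = Π_λ (x − λ)^{k_λ}
where k_λ is the size of the *largest* Jordan block for λ (equivalently, the smallest k with (A − λI)^k v = 0 for every generalised eigenvector v of λ).

  λ = 0: largest Jordan block has size 3, contributing (x − 0)^3

So m_A(x) = x^3 = x^3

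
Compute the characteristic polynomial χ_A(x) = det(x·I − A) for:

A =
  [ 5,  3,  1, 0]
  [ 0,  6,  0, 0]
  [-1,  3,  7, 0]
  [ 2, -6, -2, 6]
x^4 - 24*x^3 + 216*x^2 - 864*x + 1296

Expanding det(x·I − A) (e.g. by cofactor expansion or by noting that A is similar to its Jordan form J, which has the same characteristic polynomial as A) gives
  χ_A(x) = x^4 - 24*x^3 + 216*x^2 - 864*x + 1296
which factors as (x - 6)^4. The eigenvalues (with algebraic multiplicities) are λ = 6 with multiplicity 4.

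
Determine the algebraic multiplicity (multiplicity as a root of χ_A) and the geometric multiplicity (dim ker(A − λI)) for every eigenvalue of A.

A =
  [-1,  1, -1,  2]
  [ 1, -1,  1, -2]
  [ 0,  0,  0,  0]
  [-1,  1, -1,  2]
λ = 0: alg = 4, geom = 3

Step 1 — factor the characteristic polynomial to read off the algebraic multiplicities:
  χ_A(x) = x^4

Step 2 — compute geometric multiplicities via the rank-nullity identity g(λ) = n − rank(A − λI):
  rank(A − (0)·I) = 1, so dim ker(A − (0)·I) = n − 1 = 3

Summary:
  λ = 0: algebraic multiplicity = 4, geometric multiplicity = 3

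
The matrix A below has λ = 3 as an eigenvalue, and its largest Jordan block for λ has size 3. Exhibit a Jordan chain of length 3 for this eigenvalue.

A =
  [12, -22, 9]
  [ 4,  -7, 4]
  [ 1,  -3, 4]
A Jordan chain for λ = 3 of length 3:
v_1 = (2, 0, -2)ᵀ
v_2 = (9, 4, 1)ᵀ
v_3 = (1, 0, 0)ᵀ

Let N = A − (3)·I. We want v_3 with N^3 v_3 = 0 but N^2 v_3 ≠ 0; then v_{j-1} := N · v_j for j = 3, …, 2.

Pick v_3 = (1, 0, 0)ᵀ.
Then v_2 = N · v_3 = (9, 4, 1)ᵀ.
Then v_1 = N · v_2 = (2, 0, -2)ᵀ.

Sanity check: (A − (3)·I) v_1 = (0, 0, 0)ᵀ = 0. ✓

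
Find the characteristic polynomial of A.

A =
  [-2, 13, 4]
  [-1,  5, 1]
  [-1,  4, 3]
x^3 - 6*x^2 + 12*x - 8

Expanding det(x·I − A) (e.g. by cofactor expansion or by noting that A is similar to its Jordan form J, which has the same characteristic polynomial as A) gives
  χ_A(x) = x^3 - 6*x^2 + 12*x - 8
which factors as (x - 2)^3. The eigenvalues (with algebraic multiplicities) are λ = 2 with multiplicity 3.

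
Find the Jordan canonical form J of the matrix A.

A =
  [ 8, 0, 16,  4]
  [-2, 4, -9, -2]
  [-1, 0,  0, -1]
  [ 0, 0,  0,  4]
J_3(4) ⊕ J_1(4)

The characteristic polynomial is
  det(x·I − A) = x^4 - 16*x^3 + 96*x^2 - 256*x + 256 = (x - 4)^4

Eigenvalues and multiplicities (the geometric multiplicity of λ is n − rank(A − λI), which equals the number of Jordan blocks for λ):
  λ = 4: algebraic multiplicity = 4, geometric multiplicity = 2

Determining the block sizes for each eigenvalue:
  λ = 4: with am = 4 and gm = 2, the partition is not yet determined (e.g. several partitions of 4 into 2 parts exist). Let N = A − (4)·I. Computing rank(N^1) = 2, rank(N^2) = 1, rank(N^3) = 0; the number of blocks of size ≥ j is rank(N^{j−1}) − rank(N^j), giving [2, 1, 1]. So we have 1 block(s) of size 3, 1 block(s) of size 1 → block sizes [3, 1]

Assembling the blocks gives a Jordan form
J =
  [4, 1, 0, 0]
  [0, 4, 1, 0]
  [0, 0, 4, 0]
  [0, 0, 0, 4]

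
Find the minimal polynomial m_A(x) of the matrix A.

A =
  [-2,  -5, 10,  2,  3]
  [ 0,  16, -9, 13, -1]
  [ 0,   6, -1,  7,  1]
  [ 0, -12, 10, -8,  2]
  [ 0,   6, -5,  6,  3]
x^5 - 8*x^4 + 4*x^3 + 80*x^2 - 64*x - 256

The characteristic polynomial is χ_A(x) = (x - 4)^3*(x + 2)^2, so the eigenvalues are known. The minimal polynomial is
  m_A(x) = Π_λ (x − λ)^{k_λ}
where k_λ is the size of the *largest* Jordan block for λ (equivalently, the smallest k with (A − λI)^k v = 0 for every generalised eigenvector v of λ).

  λ = -2: largest Jordan block has size 2, contributing (x + 2)^2
  λ = 4: largest Jordan block has size 3, contributing (x − 4)^3

So m_A(x) = (x - 4)^3*(x + 2)^2 = x^5 - 8*x^4 + 4*x^3 + 80*x^2 - 64*x - 256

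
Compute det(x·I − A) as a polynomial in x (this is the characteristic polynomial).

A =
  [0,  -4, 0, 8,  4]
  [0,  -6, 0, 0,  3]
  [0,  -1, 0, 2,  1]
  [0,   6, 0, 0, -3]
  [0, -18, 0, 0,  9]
x^5 - 3*x^4

Expanding det(x·I − A) (e.g. by cofactor expansion or by noting that A is similar to its Jordan form J, which has the same characteristic polynomial as A) gives
  χ_A(x) = x^5 - 3*x^4
which factors as x^4*(x - 3). The eigenvalues (with algebraic multiplicities) are λ = 0 with multiplicity 4, λ = 3 with multiplicity 1.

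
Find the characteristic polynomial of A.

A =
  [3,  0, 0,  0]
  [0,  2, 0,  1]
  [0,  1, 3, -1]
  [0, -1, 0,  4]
x^4 - 12*x^3 + 54*x^2 - 108*x + 81

Expanding det(x·I − A) (e.g. by cofactor expansion or by noting that A is similar to its Jordan form J, which has the same characteristic polynomial as A) gives
  χ_A(x) = x^4 - 12*x^3 + 54*x^2 - 108*x + 81
which factors as (x - 3)^4. The eigenvalues (with algebraic multiplicities) are λ = 3 with multiplicity 4.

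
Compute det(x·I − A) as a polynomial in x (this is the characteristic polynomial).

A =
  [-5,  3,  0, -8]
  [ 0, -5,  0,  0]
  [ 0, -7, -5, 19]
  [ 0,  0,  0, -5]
x^4 + 20*x^3 + 150*x^2 + 500*x + 625

Expanding det(x·I − A) (e.g. by cofactor expansion or by noting that A is similar to its Jordan form J, which has the same characteristic polynomial as A) gives
  χ_A(x) = x^4 + 20*x^3 + 150*x^2 + 500*x + 625
which factors as (x + 5)^4. The eigenvalues (with algebraic multiplicities) are λ = -5 with multiplicity 4.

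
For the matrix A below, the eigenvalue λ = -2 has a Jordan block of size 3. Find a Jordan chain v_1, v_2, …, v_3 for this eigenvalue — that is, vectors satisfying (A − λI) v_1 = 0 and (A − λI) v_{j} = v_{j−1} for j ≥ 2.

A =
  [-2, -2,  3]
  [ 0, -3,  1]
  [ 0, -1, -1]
A Jordan chain for λ = -2 of length 3:
v_1 = (-1, 0, 0)ᵀ
v_2 = (-2, -1, -1)ᵀ
v_3 = (0, 1, 0)ᵀ

Let N = A − (-2)·I. We want v_3 with N^3 v_3 = 0 but N^2 v_3 ≠ 0; then v_{j-1} := N · v_j for j = 3, …, 2.

Pick v_3 = (0, 1, 0)ᵀ.
Then v_2 = N · v_3 = (-2, -1, -1)ᵀ.
Then v_1 = N · v_2 = (-1, 0, 0)ᵀ.

Sanity check: (A − (-2)·I) v_1 = (0, 0, 0)ᵀ = 0. ✓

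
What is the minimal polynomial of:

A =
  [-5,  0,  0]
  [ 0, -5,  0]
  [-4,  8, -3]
x^2 + 8*x + 15

The characteristic polynomial is χ_A(x) = (x + 3)*(x + 5)^2, so the eigenvalues are known. The minimal polynomial is
  m_A(x) = Π_λ (x − λ)^{k_λ}
where k_λ is the size of the *largest* Jordan block for λ (equivalently, the smallest k with (A − λI)^k v = 0 for every generalised eigenvector v of λ).

  λ = -5: largest Jordan block has size 1, contributing (x + 5)
  λ = -3: largest Jordan block has size 1, contributing (x + 3)

So m_A(x) = (x + 3)*(x + 5) = x^2 + 8*x + 15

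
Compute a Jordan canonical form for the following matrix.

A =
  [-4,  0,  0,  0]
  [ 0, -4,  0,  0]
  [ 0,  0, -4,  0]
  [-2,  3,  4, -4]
J_2(-4) ⊕ J_1(-4) ⊕ J_1(-4)

The characteristic polynomial is
  det(x·I − A) = x^4 + 16*x^3 + 96*x^2 + 256*x + 256 = (x + 4)^4

Eigenvalues and multiplicities (the geometric multiplicity of λ is n − rank(A − λI), which equals the number of Jordan blocks for λ):
  λ = -4: algebraic multiplicity = 4, geometric multiplicity = 3

Determining the block sizes for each eigenvalue:
  λ = -4: 3 blocks summing to 4 forces exactly one block of size 2 and the rest size 1 → block sizes [2, 1, 1]

Assembling the blocks gives a Jordan form
J =
  [-4,  1,  0,  0]
  [ 0, -4,  0,  0]
  [ 0,  0, -4,  0]
  [ 0,  0,  0, -4]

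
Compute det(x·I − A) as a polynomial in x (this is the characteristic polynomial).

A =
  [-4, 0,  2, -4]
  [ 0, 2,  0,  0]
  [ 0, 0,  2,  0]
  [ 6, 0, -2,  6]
x^4 - 6*x^3 + 12*x^2 - 8*x

Expanding det(x·I − A) (e.g. by cofactor expansion or by noting that A is similar to its Jordan form J, which has the same characteristic polynomial as A) gives
  χ_A(x) = x^4 - 6*x^3 + 12*x^2 - 8*x
which factors as x*(x - 2)^3. The eigenvalues (with algebraic multiplicities) are λ = 0 with multiplicity 1, λ = 2 with multiplicity 3.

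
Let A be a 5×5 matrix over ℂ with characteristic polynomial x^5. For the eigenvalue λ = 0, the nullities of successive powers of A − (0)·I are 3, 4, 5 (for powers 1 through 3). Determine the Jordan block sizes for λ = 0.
Block sizes for λ = 0: [3, 1, 1]

From the dimensions of kernels of powers, the number of Jordan blocks of size at least j is d_j − d_{j−1} where d_j = dim ker(N^j) (with d_0 = 0). Computing the differences gives [3, 1, 1].
The number of blocks of size exactly k is (#blocks of size ≥ k) − (#blocks of size ≥ k + 1), so the partition is: 2 block(s) of size 1, 1 block(s) of size 3.
In nonincreasing order the block sizes are [3, 1, 1].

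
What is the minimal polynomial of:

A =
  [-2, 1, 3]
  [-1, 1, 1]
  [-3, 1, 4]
x^3 - 3*x^2 + 3*x - 1

The characteristic polynomial is χ_A(x) = (x - 1)^3, so the eigenvalues are known. The minimal polynomial is
  m_A(x) = Π_λ (x − λ)^{k_λ}
where k_λ is the size of the *largest* Jordan block for λ (equivalently, the smallest k with (A − λI)^k v = 0 for every generalised eigenvector v of λ).

  λ = 1: largest Jordan block has size 3, contributing (x − 1)^3

So m_A(x) = (x - 1)^3 = x^3 - 3*x^2 + 3*x - 1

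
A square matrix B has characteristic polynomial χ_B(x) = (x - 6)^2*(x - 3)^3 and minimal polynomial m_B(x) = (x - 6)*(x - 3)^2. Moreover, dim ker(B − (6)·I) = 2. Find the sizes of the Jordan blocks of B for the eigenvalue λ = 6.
Block sizes for λ = 6: [1, 1]

Step 1 — from the characteristic polynomial, algebraic multiplicity of λ = 6 is 2. From dim ker(B − (6)·I) = 2, there are exactly 2 Jordan blocks for λ = 6.
Step 2 — from the minimal polynomial, the factor (x − 6) tells us the largest block for λ = 6 has size 1.
Step 3 — with total size 2, 2 blocks, and largest block 1, the block sizes (in nonincreasing order) are [1, 1].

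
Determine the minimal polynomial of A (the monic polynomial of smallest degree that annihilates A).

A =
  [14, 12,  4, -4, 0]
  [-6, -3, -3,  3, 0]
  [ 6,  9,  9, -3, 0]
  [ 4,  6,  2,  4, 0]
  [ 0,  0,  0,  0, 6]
x^2 - 12*x + 36

The characteristic polynomial is χ_A(x) = (x - 6)^5, so the eigenvalues are known. The minimal polynomial is
  m_A(x) = Π_λ (x − λ)^{k_λ}
where k_λ is the size of the *largest* Jordan block for λ (equivalently, the smallest k with (A − λI)^k v = 0 for every generalised eigenvector v of λ).

  λ = 6: largest Jordan block has size 2, contributing (x − 6)^2

So m_A(x) = (x - 6)^2 = x^2 - 12*x + 36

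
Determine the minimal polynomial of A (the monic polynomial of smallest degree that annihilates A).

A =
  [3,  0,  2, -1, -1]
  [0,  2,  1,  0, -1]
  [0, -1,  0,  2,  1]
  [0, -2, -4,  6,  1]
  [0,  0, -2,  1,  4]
x^3 - 9*x^2 + 27*x - 27

The characteristic polynomial is χ_A(x) = (x - 3)^5, so the eigenvalues are known. The minimal polynomial is
  m_A(x) = Π_λ (x − λ)^{k_λ}
where k_λ is the size of the *largest* Jordan block for λ (equivalently, the smallest k with (A − λI)^k v = 0 for every generalised eigenvector v of λ).

  λ = 3: largest Jordan block has size 3, contributing (x − 3)^3

So m_A(x) = (x - 3)^3 = x^3 - 9*x^2 + 27*x - 27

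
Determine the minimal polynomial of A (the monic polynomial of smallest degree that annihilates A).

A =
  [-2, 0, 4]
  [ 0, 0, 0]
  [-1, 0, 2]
x^2

The characteristic polynomial is χ_A(x) = x^3, so the eigenvalues are known. The minimal polynomial is
  m_A(x) = Π_λ (x − λ)^{k_λ}
where k_λ is the size of the *largest* Jordan block for λ (equivalently, the smallest k with (A − λI)^k v = 0 for every generalised eigenvector v of λ).

  λ = 0: largest Jordan block has size 2, contributing (x − 0)^2

So m_A(x) = x^2 = x^2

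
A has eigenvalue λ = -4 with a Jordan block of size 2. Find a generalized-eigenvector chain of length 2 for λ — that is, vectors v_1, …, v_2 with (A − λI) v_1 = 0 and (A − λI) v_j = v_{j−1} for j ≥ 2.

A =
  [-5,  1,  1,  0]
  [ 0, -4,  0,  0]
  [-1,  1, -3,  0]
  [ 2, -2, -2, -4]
A Jordan chain for λ = -4 of length 2:
v_1 = (-1, 0, -1, 2)ᵀ
v_2 = (1, 0, 0, 0)ᵀ

Let N = A − (-4)·I. We want v_2 with N^2 v_2 = 0 but N^1 v_2 ≠ 0; then v_{j-1} := N · v_j for j = 2, …, 2.

Pick v_2 = (1, 0, 0, 0)ᵀ.
Then v_1 = N · v_2 = (-1, 0, -1, 2)ᵀ.

Sanity check: (A − (-4)·I) v_1 = (0, 0, 0, 0)ᵀ = 0. ✓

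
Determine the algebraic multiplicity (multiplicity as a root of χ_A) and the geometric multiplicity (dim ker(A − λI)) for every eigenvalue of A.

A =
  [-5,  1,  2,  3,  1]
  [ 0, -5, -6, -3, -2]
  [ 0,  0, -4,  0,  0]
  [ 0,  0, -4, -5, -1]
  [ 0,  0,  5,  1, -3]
λ = -5: alg = 2, geom = 1; λ = -4: alg = 3, geom = 1

Step 1 — factor the characteristic polynomial to read off the algebraic multiplicities:
  χ_A(x) = (x + 4)^3*(x + 5)^2

Step 2 — compute geometric multiplicities via the rank-nullity identity g(λ) = n − rank(A − λI):
  rank(A − (-5)·I) = 4, so dim ker(A − (-5)·I) = n − 4 = 1
  rank(A − (-4)·I) = 4, so dim ker(A − (-4)·I) = n − 4 = 1

Summary:
  λ = -5: algebraic multiplicity = 2, geometric multiplicity = 1
  λ = -4: algebraic multiplicity = 3, geometric multiplicity = 1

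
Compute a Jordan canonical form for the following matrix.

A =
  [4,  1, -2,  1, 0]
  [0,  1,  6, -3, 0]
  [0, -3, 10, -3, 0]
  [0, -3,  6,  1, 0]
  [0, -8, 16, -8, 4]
J_2(4) ⊕ J_1(4) ⊕ J_1(4) ⊕ J_1(4)

The characteristic polynomial is
  det(x·I − A) = x^5 - 20*x^4 + 160*x^3 - 640*x^2 + 1280*x - 1024 = (x - 4)^5

Eigenvalues and multiplicities (the geometric multiplicity of λ is n − rank(A − λI), which equals the number of Jordan blocks for λ):
  λ = 4: algebraic multiplicity = 5, geometric multiplicity = 4

Determining the block sizes for each eigenvalue:
  λ = 4: 4 blocks summing to 5 forces exactly one block of size 2 and the rest size 1 → block sizes [2, 1, 1, 1]

Assembling the blocks gives a Jordan form
J =
  [4, 1, 0, 0, 0]
  [0, 4, 0, 0, 0]
  [0, 0, 4, 0, 0]
  [0, 0, 0, 4, 0]
  [0, 0, 0, 0, 4]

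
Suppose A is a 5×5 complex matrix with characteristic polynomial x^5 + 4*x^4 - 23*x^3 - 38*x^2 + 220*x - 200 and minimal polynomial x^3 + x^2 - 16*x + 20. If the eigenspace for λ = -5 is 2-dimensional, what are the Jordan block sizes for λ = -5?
Block sizes for λ = -5: [1, 1]

Step 1 — from the characteristic polynomial, algebraic multiplicity of λ = -5 is 2. From dim ker(A − (-5)·I) = 2, there are exactly 2 Jordan blocks for λ = -5.
Step 2 — from the minimal polynomial, the factor (x + 5) tells us the largest block for λ = -5 has size 1.
Step 3 — with total size 2, 2 blocks, and largest block 1, the block sizes (in nonincreasing order) are [1, 1].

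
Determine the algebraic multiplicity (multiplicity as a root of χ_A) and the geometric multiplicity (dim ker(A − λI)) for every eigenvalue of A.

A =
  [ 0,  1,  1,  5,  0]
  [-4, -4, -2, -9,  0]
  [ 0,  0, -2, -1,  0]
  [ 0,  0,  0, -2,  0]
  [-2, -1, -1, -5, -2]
λ = -2: alg = 5, geom = 3

Step 1 — factor the characteristic polynomial to read off the algebraic multiplicities:
  χ_A(x) = (x + 2)^5

Step 2 — compute geometric multiplicities via the rank-nullity identity g(λ) = n − rank(A − λI):
  rank(A − (-2)·I) = 2, so dim ker(A − (-2)·I) = n − 2 = 3

Summary:
  λ = -2: algebraic multiplicity = 5, geometric multiplicity = 3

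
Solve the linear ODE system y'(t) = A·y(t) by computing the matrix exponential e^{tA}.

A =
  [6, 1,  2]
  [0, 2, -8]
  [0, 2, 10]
e^{tA} =
  [exp(6*t), t*exp(6*t), 2*t*exp(6*t)]
  [0, -4*t*exp(6*t) + exp(6*t), -8*t*exp(6*t)]
  [0, 2*t*exp(6*t), 4*t*exp(6*t) + exp(6*t)]

Strategy: write A = P · J · P⁻¹ where J is a Jordan canonical form, so e^{tA} = P · e^{tJ} · P⁻¹, and e^{tJ} can be computed block-by-block.

A has Jordan form
J =
  [6, 1, 0]
  [0, 6, 0]
  [0, 0, 6]
(up to reordering of blocks).

Per-block formulas:
  For a 1×1 block at λ = 6: exp(t · [6]) = [e^(6t)].
  For a 2×2 Jordan block J_2(6): exp(t · J_2(6)) = e^(6t)·(I + t·N), where N is the 2×2 nilpotent shift.

After assembling e^{tJ} and conjugating by P, we get:

e^{tA} =
  [exp(6*t), t*exp(6*t), 2*t*exp(6*t)]
  [0, -4*t*exp(6*t) + exp(6*t), -8*t*exp(6*t)]
  [0, 2*t*exp(6*t), 4*t*exp(6*t) + exp(6*t)]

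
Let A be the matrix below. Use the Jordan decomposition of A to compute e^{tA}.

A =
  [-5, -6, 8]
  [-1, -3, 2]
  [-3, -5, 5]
e^{tA} =
  [-t^2*exp(-t) - 4*t*exp(-t) + exp(-t), -2*t^2*exp(-t) - 6*t*exp(-t), 2*t^2*exp(-t) + 8*t*exp(-t)]
  [-t*exp(-t), -2*t*exp(-t) + exp(-t), 2*t*exp(-t)]
  [-t^2*exp(-t)/2 - 3*t*exp(-t), -t^2*exp(-t) - 5*t*exp(-t), t^2*exp(-t) + 6*t*exp(-t) + exp(-t)]

Strategy: write A = P · J · P⁻¹ where J is a Jordan canonical form, so e^{tA} = P · e^{tJ} · P⁻¹, and e^{tJ} can be computed block-by-block.

A has Jordan form
J =
  [-1,  1,  0]
  [ 0, -1,  1]
  [ 0,  0, -1]
(up to reordering of blocks).

Per-block formulas:
  For a 3×3 Jordan block J_3(-1): exp(t · J_3(-1)) = e^(-1t)·(I + t·N + (t^2/2)·N^2), where N is the 3×3 nilpotent shift.

After assembling e^{tJ} and conjugating by P, we get:

e^{tA} =
  [-t^2*exp(-t) - 4*t*exp(-t) + exp(-t), -2*t^2*exp(-t) - 6*t*exp(-t), 2*t^2*exp(-t) + 8*t*exp(-t)]
  [-t*exp(-t), -2*t*exp(-t) + exp(-t), 2*t*exp(-t)]
  [-t^2*exp(-t)/2 - 3*t*exp(-t), -t^2*exp(-t) - 5*t*exp(-t), t^2*exp(-t) + 6*t*exp(-t) + exp(-t)]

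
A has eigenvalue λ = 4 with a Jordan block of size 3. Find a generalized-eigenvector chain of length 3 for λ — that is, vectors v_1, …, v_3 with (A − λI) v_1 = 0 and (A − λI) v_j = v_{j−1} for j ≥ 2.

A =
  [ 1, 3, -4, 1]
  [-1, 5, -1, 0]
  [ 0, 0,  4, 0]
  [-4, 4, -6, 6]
A Jordan chain for λ = 4 of length 3:
v_1 = (2, 2, 0, 0)ᵀ
v_2 = (-3, -1, 0, -4)ᵀ
v_3 = (1, 0, 0, 0)ᵀ

Let N = A − (4)·I. We want v_3 with N^3 v_3 = 0 but N^2 v_3 ≠ 0; then v_{j-1} := N · v_j for j = 3, …, 2.

Pick v_3 = (1, 0, 0, 0)ᵀ.
Then v_2 = N · v_3 = (-3, -1, 0, -4)ᵀ.
Then v_1 = N · v_2 = (2, 2, 0, 0)ᵀ.

Sanity check: (A − (4)·I) v_1 = (0, 0, 0, 0)ᵀ = 0. ✓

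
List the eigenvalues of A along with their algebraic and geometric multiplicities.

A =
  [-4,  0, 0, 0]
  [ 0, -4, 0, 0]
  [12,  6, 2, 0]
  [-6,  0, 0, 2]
λ = -4: alg = 2, geom = 2; λ = 2: alg = 2, geom = 2

Step 1 — factor the characteristic polynomial to read off the algebraic multiplicities:
  χ_A(x) = (x - 2)^2*(x + 4)^2

Step 2 — compute geometric multiplicities via the rank-nullity identity g(λ) = n − rank(A − λI):
  rank(A − (-4)·I) = 2, so dim ker(A − (-4)·I) = n − 2 = 2
  rank(A − (2)·I) = 2, so dim ker(A − (2)·I) = n − 2 = 2

Summary:
  λ = -4: algebraic multiplicity = 2, geometric multiplicity = 2
  λ = 2: algebraic multiplicity = 2, geometric multiplicity = 2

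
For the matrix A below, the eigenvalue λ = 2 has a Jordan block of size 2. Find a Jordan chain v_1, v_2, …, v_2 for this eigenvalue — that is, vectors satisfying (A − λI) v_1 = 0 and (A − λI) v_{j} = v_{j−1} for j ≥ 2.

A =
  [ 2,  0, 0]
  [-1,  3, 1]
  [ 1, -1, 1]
A Jordan chain for λ = 2 of length 2:
v_1 = (0, -1, 1)ᵀ
v_2 = (1, 0, 0)ᵀ

Let N = A − (2)·I. We want v_2 with N^2 v_2 = 0 but N^1 v_2 ≠ 0; then v_{j-1} := N · v_j for j = 2, …, 2.

Pick v_2 = (1, 0, 0)ᵀ.
Then v_1 = N · v_2 = (0, -1, 1)ᵀ.

Sanity check: (A − (2)·I) v_1 = (0, 0, 0)ᵀ = 0. ✓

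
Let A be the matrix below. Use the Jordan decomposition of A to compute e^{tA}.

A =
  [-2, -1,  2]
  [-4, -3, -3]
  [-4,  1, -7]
e^{tA} =
  [2*t*exp(-4*t) + exp(-4*t), -t^2*exp(-4*t)/2 - t*exp(-4*t), t^2*exp(-4*t)/2 + 2*t*exp(-4*t)]
  [-4*t*exp(-4*t), t^2*exp(-4*t) + t*exp(-4*t) + exp(-4*t), -t^2*exp(-4*t) - 3*t*exp(-4*t)]
  [-4*t*exp(-4*t), t^2*exp(-4*t) + t*exp(-4*t), -t^2*exp(-4*t) - 3*t*exp(-4*t) + exp(-4*t)]

Strategy: write A = P · J · P⁻¹ where J is a Jordan canonical form, so e^{tA} = P · e^{tJ} · P⁻¹, and e^{tJ} can be computed block-by-block.

A has Jordan form
J =
  [-4,  1,  0]
  [ 0, -4,  1]
  [ 0,  0, -4]
(up to reordering of blocks).

Per-block formulas:
  For a 3×3 Jordan block J_3(-4): exp(t · J_3(-4)) = e^(-4t)·(I + t·N + (t^2/2)·N^2), where N is the 3×3 nilpotent shift.

After assembling e^{tJ} and conjugating by P, we get:

e^{tA} =
  [2*t*exp(-4*t) + exp(-4*t), -t^2*exp(-4*t)/2 - t*exp(-4*t), t^2*exp(-4*t)/2 + 2*t*exp(-4*t)]
  [-4*t*exp(-4*t), t^2*exp(-4*t) + t*exp(-4*t) + exp(-4*t), -t^2*exp(-4*t) - 3*t*exp(-4*t)]
  [-4*t*exp(-4*t), t^2*exp(-4*t) + t*exp(-4*t), -t^2*exp(-4*t) - 3*t*exp(-4*t) + exp(-4*t)]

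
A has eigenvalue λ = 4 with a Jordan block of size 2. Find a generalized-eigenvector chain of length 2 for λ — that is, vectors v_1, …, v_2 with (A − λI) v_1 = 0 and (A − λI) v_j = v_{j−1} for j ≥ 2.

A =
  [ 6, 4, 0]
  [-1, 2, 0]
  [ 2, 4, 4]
A Jordan chain for λ = 4 of length 2:
v_1 = (2, -1, 2)ᵀ
v_2 = (1, 0, 0)ᵀ

Let N = A − (4)·I. We want v_2 with N^2 v_2 = 0 but N^1 v_2 ≠ 0; then v_{j-1} := N · v_j for j = 2, …, 2.

Pick v_2 = (1, 0, 0)ᵀ.
Then v_1 = N · v_2 = (2, -1, 2)ᵀ.

Sanity check: (A − (4)·I) v_1 = (0, 0, 0)ᵀ = 0. ✓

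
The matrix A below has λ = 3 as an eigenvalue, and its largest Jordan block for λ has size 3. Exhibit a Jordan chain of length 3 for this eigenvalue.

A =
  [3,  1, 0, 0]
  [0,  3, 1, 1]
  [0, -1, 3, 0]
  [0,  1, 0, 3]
A Jordan chain for λ = 3 of length 3:
v_1 = (1, 0, -1, 1)ᵀ
v_2 = (0, 1, 0, 0)ᵀ
v_3 = (0, 0, 1, 0)ᵀ

Let N = A − (3)·I. We want v_3 with N^3 v_3 = 0 but N^2 v_3 ≠ 0; then v_{j-1} := N · v_j for j = 3, …, 2.

Pick v_3 = (0, 0, 1, 0)ᵀ.
Then v_2 = N · v_3 = (0, 1, 0, 0)ᵀ.
Then v_1 = N · v_2 = (1, 0, -1, 1)ᵀ.

Sanity check: (A − (3)·I) v_1 = (0, 0, 0, 0)ᵀ = 0. ✓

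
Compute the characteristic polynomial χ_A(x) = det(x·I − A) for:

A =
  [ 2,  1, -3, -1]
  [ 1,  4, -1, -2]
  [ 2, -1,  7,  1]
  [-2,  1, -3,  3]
x^4 - 16*x^3 + 96*x^2 - 256*x + 256

Expanding det(x·I − A) (e.g. by cofactor expansion or by noting that A is similar to its Jordan form J, which has the same characteristic polynomial as A) gives
  χ_A(x) = x^4 - 16*x^3 + 96*x^2 - 256*x + 256
which factors as (x - 4)^4. The eigenvalues (with algebraic multiplicities) are λ = 4 with multiplicity 4.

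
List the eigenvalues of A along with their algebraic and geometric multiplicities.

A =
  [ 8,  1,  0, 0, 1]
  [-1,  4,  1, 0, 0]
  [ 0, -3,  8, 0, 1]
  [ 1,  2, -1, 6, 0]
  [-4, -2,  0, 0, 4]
λ = 6: alg = 5, geom = 3

Step 1 — factor the characteristic polynomial to read off the algebraic multiplicities:
  χ_A(x) = (x - 6)^5

Step 2 — compute geometric multiplicities via the rank-nullity identity g(λ) = n − rank(A − λI):
  rank(A − (6)·I) = 2, so dim ker(A − (6)·I) = n − 2 = 3

Summary:
  λ = 6: algebraic multiplicity = 5, geometric multiplicity = 3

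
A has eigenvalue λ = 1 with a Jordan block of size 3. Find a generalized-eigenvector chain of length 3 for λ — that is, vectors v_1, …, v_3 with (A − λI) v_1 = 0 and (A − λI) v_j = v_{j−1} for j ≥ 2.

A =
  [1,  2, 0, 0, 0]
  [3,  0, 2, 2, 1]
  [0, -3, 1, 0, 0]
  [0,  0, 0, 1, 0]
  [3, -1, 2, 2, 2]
A Jordan chain for λ = 1 of length 3:
v_1 = (6, 0, -9, 0, 0)ᵀ
v_2 = (0, 3, 0, 0, 3)ᵀ
v_3 = (1, 0, 0, 0, 0)ᵀ

Let N = A − (1)·I. We want v_3 with N^3 v_3 = 0 but N^2 v_3 ≠ 0; then v_{j-1} := N · v_j for j = 3, …, 2.

Pick v_3 = (1, 0, 0, 0, 0)ᵀ.
Then v_2 = N · v_3 = (0, 3, 0, 0, 3)ᵀ.
Then v_1 = N · v_2 = (6, 0, -9, 0, 0)ᵀ.

Sanity check: (A − (1)·I) v_1 = (0, 0, 0, 0, 0)ᵀ = 0. ✓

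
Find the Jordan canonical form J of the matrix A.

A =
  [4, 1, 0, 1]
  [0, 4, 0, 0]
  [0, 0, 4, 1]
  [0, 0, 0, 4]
J_2(4) ⊕ J_2(4)

The characteristic polynomial is
  det(x·I − A) = x^4 - 16*x^3 + 96*x^2 - 256*x + 256 = (x - 4)^4

Eigenvalues and multiplicities (the geometric multiplicity of λ is n − rank(A − λI), which equals the number of Jordan blocks for λ):
  λ = 4: algebraic multiplicity = 4, geometric multiplicity = 2

Determining the block sizes for each eigenvalue:
  λ = 4: with am = 4 and gm = 2, the partition is not yet determined (e.g. several partitions of 4 into 2 parts exist). Let N = A − (4)·I. Computing rank(N^1) = 2, rank(N^2) = 0; the number of blocks of size ≥ j is rank(N^{j−1}) − rank(N^j), giving [2, 2]. So we have 2 block(s) of size 2 → block sizes [2, 2]

Assembling the blocks gives a Jordan form
J =
  [4, 1, 0, 0]
  [0, 4, 0, 0]
  [0, 0, 4, 1]
  [0, 0, 0, 4]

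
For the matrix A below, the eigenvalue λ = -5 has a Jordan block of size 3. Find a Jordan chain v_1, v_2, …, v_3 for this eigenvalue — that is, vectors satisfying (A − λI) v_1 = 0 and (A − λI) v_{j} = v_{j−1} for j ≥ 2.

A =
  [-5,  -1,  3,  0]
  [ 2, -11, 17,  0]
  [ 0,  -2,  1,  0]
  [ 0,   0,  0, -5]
A Jordan chain for λ = -5 of length 3:
v_1 = (-2, -12, -4, 0)ᵀ
v_2 = (0, 2, 0, 0)ᵀ
v_3 = (1, 0, 0, 0)ᵀ

Let N = A − (-5)·I. We want v_3 with N^3 v_3 = 0 but N^2 v_3 ≠ 0; then v_{j-1} := N · v_j for j = 3, …, 2.

Pick v_3 = (1, 0, 0, 0)ᵀ.
Then v_2 = N · v_3 = (0, 2, 0, 0)ᵀ.
Then v_1 = N · v_2 = (-2, -12, -4, 0)ᵀ.

Sanity check: (A − (-5)·I) v_1 = (0, 0, 0, 0)ᵀ = 0. ✓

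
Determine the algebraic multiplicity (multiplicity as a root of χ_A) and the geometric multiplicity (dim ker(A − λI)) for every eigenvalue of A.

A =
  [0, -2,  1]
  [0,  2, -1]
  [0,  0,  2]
λ = 0: alg = 1, geom = 1; λ = 2: alg = 2, geom = 1

Step 1 — factor the characteristic polynomial to read off the algebraic multiplicities:
  χ_A(x) = x*(x - 2)^2

Step 2 — compute geometric multiplicities via the rank-nullity identity g(λ) = n − rank(A − λI):
  rank(A − (0)·I) = 2, so dim ker(A − (0)·I) = n − 2 = 1
  rank(A − (2)·I) = 2, so dim ker(A − (2)·I) = n − 2 = 1

Summary:
  λ = 0: algebraic multiplicity = 1, geometric multiplicity = 1
  λ = 2: algebraic multiplicity = 2, geometric multiplicity = 1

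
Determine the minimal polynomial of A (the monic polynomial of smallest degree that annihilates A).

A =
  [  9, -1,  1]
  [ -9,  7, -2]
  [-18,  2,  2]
x^3 - 18*x^2 + 108*x - 216

The characteristic polynomial is χ_A(x) = (x - 6)^3, so the eigenvalues are known. The minimal polynomial is
  m_A(x) = Π_λ (x − λ)^{k_λ}
where k_λ is the size of the *largest* Jordan block for λ (equivalently, the smallest k with (A − λI)^k v = 0 for every generalised eigenvector v of λ).

  λ = 6: largest Jordan block has size 3, contributing (x − 6)^3

So m_A(x) = (x - 6)^3 = x^3 - 18*x^2 + 108*x - 216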